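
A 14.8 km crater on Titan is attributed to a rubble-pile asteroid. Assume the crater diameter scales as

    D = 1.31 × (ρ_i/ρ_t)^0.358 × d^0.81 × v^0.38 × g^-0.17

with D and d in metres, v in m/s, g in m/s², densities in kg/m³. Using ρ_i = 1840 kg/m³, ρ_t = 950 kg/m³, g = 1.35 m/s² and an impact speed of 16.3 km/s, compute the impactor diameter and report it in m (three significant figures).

d ≈ 847 m

Rearranging for d: d = [D / (1.31 · (1840/950)^0.358 · 16300^0.38 · 1.35^-0.17)]^(1/0.81).
D = 14800 m.
(1840/950)^0.358 = 1.267
16300^0.38 = 39.87
1.35^-0.17 = 0.9503
Denominator = 1.31 × 1.267 × 39.87 × 0.9503 = 62.89
D / 62.89 = 14800 / 62.89 = 235.3
d = 235.3^(1/0.81) = 235.3^1.2346 = 847.2 m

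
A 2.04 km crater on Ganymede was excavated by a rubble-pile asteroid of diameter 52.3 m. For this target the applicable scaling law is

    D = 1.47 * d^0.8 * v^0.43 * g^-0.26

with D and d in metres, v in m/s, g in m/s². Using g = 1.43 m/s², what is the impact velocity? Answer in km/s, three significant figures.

Rearranging for v: v = [D / (1.47 · 52.3^0.8 · 1.43^-0.26)]^(1/0.43).
D = 2040 m.
52.3^0.8 = 23.70
1.43^-0.26 = 0.9112
Denominator = 1.47 × 23.70 × 0.9112 = 31.75
D / 31.75 = 2040 / 31.75 = 64.25
v = 64.25^(1/0.43) = 64.25^2.3256 = 16010 m/s

v ≈ 16.0 km/s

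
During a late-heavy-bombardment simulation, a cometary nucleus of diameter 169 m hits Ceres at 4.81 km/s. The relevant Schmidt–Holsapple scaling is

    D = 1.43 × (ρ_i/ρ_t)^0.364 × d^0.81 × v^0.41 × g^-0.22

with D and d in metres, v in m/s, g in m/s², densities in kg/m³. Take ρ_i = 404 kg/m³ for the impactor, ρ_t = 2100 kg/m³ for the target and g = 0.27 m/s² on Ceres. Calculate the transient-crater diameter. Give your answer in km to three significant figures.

D ≈ 2.16 km

In SI units: v = 4810 m/s.
(ρ_i/ρ_t)^0.364 = (404/2100)^0.364 = 0.5488
d^0.81 = 169^0.81 = 63.77
v^0.41 = 4810^0.41 = 32.34
g^-0.22 = 0.27^-0.22 = 1.334
D = 1.43 × 0.5488 × 63.77 × 32.34 × 1.334 = 2159 m
   = 2.159 km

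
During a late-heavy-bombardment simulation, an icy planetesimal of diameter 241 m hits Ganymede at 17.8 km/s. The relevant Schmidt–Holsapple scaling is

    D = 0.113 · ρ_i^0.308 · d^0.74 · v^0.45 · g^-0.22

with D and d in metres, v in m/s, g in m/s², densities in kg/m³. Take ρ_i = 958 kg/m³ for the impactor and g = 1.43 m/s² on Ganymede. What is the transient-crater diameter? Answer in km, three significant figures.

In SI units: v = 17800 m/s.
ρ_i^0.308 = 958^0.308 = 8.284
d^0.74 = 241^0.74 = 57.90
v^0.45 = 17800^0.45 = 81.79
g^-0.22 = 1.43^-0.22 = 0.9243
D = 0.113 × 8.284 × 57.90 × 81.79 × 0.9243 = 4097 m
   = 4.097 km

D ≈ 4.10 km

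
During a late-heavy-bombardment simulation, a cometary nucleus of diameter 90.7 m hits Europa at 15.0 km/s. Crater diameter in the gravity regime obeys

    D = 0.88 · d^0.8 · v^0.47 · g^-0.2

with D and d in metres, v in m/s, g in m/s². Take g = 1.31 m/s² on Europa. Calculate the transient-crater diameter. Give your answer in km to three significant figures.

D ≈ 2.82 km

In SI units: v = 15000 m/s.
d^0.8 = 90.7^0.8 = 36.82
v^0.47 = 15000^0.47 = 91.78
g^-0.2 = 1.31^-0.2 = 0.9474
D = 0.88 × 36.82 × 91.78 × 0.9474 = 2817 m
   = 2.817 km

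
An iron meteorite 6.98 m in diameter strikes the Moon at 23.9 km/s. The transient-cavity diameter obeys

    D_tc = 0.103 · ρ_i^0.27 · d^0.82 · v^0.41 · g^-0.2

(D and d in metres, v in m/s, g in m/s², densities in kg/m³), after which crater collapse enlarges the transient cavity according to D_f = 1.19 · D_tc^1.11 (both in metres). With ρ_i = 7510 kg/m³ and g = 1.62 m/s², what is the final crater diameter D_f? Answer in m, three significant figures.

v = 23900 m/s.
ρ_i^0.27 = 7510^0.27 = 11.13
d^0.82 = 6.98^0.82 = 4.920
v^0.41 = 23900^0.41 = 62.39
g^-0.2 = 1.62^-0.2 = 0.9080
D_tc = 0.103 × 11.13 × 4.920 × 62.39 × 0.9080 = 319.5 m
D_f = 1.19 × (319.5)^1.11 = 717.0 m

D_f ≈ 717 m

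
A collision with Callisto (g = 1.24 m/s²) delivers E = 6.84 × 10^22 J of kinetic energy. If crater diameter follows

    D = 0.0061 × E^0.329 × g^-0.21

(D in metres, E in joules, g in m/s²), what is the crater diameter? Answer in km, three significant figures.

E^0.329 = (6.84 × 10^22)^0.329 = 3.256 × 10^7
g^-0.21 = 1.24^-0.21 = 0.9558
D = 0.0061 × 3.256 × 10^7 × 0.9558 = 1.898 × 10^5 m
   = 189.8 km

D ≈ 190 km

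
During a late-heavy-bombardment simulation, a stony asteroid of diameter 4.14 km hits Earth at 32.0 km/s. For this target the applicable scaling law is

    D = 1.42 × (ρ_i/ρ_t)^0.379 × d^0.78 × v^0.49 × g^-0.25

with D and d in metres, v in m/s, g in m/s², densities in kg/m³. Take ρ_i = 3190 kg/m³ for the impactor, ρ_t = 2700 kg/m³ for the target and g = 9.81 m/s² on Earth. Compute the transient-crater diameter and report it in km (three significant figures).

D ≈ 91.3 km

In SI units: d = 4140 m, v = 32000 m/s.
(ρ_i/ρ_t)^0.379 = (3190/2700)^0.379 = 1.065
d^0.78 = 4140^0.78 = 662.6
v^0.49 = 32000^0.49 = 161.3
g^-0.25 = 9.81^-0.25 = 0.5650
D = 1.42 × 1.065 × 662.6 × 161.3 × 0.5650 = 91321 m
   = 91.32 km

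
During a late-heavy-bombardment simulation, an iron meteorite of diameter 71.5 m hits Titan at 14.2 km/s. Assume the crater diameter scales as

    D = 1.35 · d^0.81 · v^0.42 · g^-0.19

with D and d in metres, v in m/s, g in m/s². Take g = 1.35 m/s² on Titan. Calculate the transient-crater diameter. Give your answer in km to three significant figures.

In SI units: v = 14200 m/s.
d^0.81 = 71.5^0.81 = 31.77
v^0.42 = 14200^0.42 = 55.46
g^-0.19 = 1.35^-0.19 = 0.9446
D = 1.35 × 31.77 × 55.46 × 0.9446 = 2247 m
   = 2.247 km

D ≈ 2.25 km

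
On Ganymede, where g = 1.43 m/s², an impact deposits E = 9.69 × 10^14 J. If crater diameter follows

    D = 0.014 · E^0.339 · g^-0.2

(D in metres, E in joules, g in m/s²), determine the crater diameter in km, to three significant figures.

E^0.339 = (9.69 × 10^14)^0.339 = 1.203 × 10^5
g^-0.2 = 1.43^-0.2 = 0.9310
D = 0.014 × 1.203 × 10^5 × 0.9310 = 1568 m
   = 1.568 km

D ≈ 1.57 km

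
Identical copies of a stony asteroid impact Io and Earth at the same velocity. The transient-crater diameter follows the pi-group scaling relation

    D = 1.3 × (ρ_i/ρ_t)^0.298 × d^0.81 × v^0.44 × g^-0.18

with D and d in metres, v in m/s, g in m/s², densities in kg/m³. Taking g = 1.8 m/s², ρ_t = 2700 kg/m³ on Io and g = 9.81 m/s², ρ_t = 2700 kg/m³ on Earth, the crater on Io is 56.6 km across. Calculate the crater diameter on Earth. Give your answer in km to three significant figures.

D ≈ 41.7 km

The impactor-only factors (d, v, ρ_i) cancel in the ratio, leaving D_Earth/D_Io = (g_Earth/g_Io)^-0.18 · (ρ_t,Io/ρ_t,Earth)^0.298.
(9.81/1.8)^-0.18 = 5.450^-0.18 = 0.7370
(2700/2700)^0.298 = 1.000^0.298 = 1.000
Ratio = 0.7370 × 1.000 = 0.7370
D_Earth = 0.7370 × 56.6 km = 41.7 km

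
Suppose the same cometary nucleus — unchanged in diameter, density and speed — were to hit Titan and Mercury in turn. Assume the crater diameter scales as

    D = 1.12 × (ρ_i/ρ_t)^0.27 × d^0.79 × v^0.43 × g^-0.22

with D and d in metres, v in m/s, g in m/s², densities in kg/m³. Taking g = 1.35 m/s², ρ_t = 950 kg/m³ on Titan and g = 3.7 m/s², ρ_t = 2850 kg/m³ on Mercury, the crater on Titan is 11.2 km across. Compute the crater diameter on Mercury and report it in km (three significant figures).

The impactor-only factors (d, v, ρ_i) cancel in the ratio, leaving D_Mercury/D_Titan = (g_Mercury/g_Titan)^-0.22 · (ρ_t,Titan/ρ_t,Mercury)^0.27.
(3.7/1.35)^-0.22 = 2.741^-0.22 = 0.8011
(950/2850)^0.27 = 0.3333^0.27 = 0.7433
Ratio = 0.8011 × 0.7433 = 0.5955
D_Mercury = 0.5955 × 11.2 km = 6.67 km

D ≈ 6.67 km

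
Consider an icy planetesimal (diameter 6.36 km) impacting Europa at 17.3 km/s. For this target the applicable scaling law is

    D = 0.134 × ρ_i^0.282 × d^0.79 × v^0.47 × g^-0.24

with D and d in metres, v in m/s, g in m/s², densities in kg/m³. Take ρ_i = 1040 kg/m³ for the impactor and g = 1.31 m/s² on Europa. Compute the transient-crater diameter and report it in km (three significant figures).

In SI units: d = 6360 m, v = 17300 m/s.
ρ_i^0.282 = 1040^0.282 = 7.093
d^0.79 = 6360^0.79 = 1011
v^0.47 = 17300^0.47 = 98.15
g^-0.24 = 1.31^-0.24 = 0.9372
D = 0.134 × 7.093 × 1011 × 98.15 × 0.9372 = 88391 m
   = 88.39 km

D ≈ 88.4 km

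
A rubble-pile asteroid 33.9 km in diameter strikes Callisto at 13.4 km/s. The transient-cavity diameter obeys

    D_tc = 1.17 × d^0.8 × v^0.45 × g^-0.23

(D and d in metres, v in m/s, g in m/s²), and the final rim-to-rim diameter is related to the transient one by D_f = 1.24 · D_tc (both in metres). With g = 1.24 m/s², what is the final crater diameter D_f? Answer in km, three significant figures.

D_f ≈ 418 km

In SI: d = 33900 m, v = 13400 m/s.
d^0.8 = 33900^0.8 = 4209
v^0.45 = 13400^0.45 = 71.98
g^-0.23 = 1.24^-0.23 = 0.9517
D_tc = 1.17 × 4209 × 71.98 × 0.9517 = 3.373 × 10^5 m
D_f = 1.24 × 3.373 × 10^5 = 4.183 × 10^5 m
     = 418.3 km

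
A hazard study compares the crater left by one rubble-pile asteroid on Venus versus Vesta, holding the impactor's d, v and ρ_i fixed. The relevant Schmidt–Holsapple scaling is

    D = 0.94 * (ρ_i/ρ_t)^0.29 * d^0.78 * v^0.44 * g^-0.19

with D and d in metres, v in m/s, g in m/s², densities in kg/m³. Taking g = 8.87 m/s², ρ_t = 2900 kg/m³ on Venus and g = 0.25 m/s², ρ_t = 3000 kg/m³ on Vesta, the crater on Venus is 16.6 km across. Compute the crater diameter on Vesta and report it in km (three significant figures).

The impactor-only factors (d, v, ρ_i) cancel in the ratio, leaving D_Vesta/D_Venus = (g_Vesta/g_Venus)^-0.19 · (ρ_t,Venus/ρ_t,Vesta)^0.29.
(0.25/8.87)^-0.19 = 0.02818^-0.19 = 1.970
(2900/3000)^0.29 = 0.9667^0.29 = 0.9902
Ratio = 1.970 × 0.9902 = 1.951
D_Vesta = 1.951 × 16.6 km = 32.4 km

D ≈ 32.4 km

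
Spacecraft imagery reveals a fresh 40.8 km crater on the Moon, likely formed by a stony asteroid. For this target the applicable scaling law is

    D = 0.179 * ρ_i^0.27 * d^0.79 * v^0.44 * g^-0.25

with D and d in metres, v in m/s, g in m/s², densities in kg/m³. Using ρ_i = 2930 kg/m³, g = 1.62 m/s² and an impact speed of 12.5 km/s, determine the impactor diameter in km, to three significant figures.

Rearranging for d: d = [D / (0.179 · 2930^0.27 · 12500^0.44 · 1.62^-0.25)]^(1/0.79).
D = 40800 m.
2930^0.27 = 8.631
12500^0.44 = 63.48
1.62^-0.25 = 0.8864
Denominator = 0.179 × 8.631 × 63.48 × 0.8864 = 86.93
D / 86.93 = 40800 / 86.93 = 469.3
d = 469.3^(1/0.79) = 469.3^1.2658 = 2407 m

d ≈ 2.41 km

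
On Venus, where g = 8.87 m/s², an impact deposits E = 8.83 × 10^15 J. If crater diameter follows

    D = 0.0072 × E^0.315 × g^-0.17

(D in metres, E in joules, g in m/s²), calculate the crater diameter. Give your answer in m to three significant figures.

D ≈ 524 m

E^0.315 = (8.83 × 10^15)^0.315 = 1.054 × 10^5
g^-0.17 = 8.87^-0.17 = 0.6900
D = 0.0072 × 1.054 × 10^5 × 0.6900 = 523.6 m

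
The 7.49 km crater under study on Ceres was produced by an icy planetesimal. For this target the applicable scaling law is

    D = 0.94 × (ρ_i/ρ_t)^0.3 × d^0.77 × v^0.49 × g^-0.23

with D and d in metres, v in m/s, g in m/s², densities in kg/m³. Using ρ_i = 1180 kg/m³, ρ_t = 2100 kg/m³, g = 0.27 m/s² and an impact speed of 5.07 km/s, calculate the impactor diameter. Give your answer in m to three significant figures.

Rearranging for d: d = [D / (0.94 · (1180/2100)^0.3 · 5070^0.49 · 0.27^-0.23)]^(1/0.77).
D = 7490 m.
(1180/2100)^0.3 = 0.8412
5070^0.49 = 65.38
0.27^-0.23 = 1.351
Denominator = 0.94 × 0.8412 × 65.38 × 1.351 = 69.84
D / 69.84 = 7490 / 69.84 = 107.2
d = 107.2^(1/0.77) = 107.2^1.2987 = 433.1 m

d ≈ 433 m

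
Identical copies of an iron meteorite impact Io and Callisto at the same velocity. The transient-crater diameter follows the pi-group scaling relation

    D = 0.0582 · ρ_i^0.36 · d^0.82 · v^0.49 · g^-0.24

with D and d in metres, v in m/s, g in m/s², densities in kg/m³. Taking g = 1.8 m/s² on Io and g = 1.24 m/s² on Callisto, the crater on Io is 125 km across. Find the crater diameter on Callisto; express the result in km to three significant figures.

D ≈ 137 km

All impactor-dependent factors cancel in the ratio, leaving D_Callisto/D_Io = (g_Callisto/g_Io)^-0.24.
(1.24/1.8)^-0.24 = 0.6889^-0.24 = 1.094
D_Callisto = 1.094 × 125 km = 137 km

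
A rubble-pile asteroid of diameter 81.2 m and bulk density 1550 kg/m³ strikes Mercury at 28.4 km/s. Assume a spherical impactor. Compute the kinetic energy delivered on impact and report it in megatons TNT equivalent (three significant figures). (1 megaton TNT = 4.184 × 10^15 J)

E ≈ 41.9 Mt TNT

v = 28400 m/s.
Mass m = (π/6) ρ d³ = (π/6) × 1550 × (81.2)³ = 4.345 × 10^8 kg
E = ½ m v² = 0.5 × 4.345 × 10^8 × (28400)² = 1.752 × 10^17 J
   = 1.752 × 10^17 / 4.184×10^15 = 41.87 Mt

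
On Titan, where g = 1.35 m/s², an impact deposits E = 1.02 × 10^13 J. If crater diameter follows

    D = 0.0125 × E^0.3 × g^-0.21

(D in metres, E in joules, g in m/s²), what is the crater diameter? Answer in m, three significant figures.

D ≈ 93.8 m

E^0.3 = (1.02 × 10^13)^0.3 = 7.991 × 10^3
g^-0.21 = 1.35^-0.21 = 0.9389
D = 0.0125 × 7.991 × 10^3 × 0.9389 = 93.78 m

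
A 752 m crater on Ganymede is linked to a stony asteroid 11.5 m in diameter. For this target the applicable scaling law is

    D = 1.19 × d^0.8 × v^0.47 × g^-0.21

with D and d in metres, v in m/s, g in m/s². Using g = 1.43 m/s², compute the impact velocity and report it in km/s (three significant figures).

Rearranging for v: v = [D / (1.19 · 11.5^0.8 · 1.43^-0.21)]^(1/0.47).
11.5^0.8 = 7.056
1.43^-0.21 = 0.9276
Denominator = 1.19 × 7.056 × 0.9276 = 7.789
D / 7.789 = 752 / 7.789 = 96.55
v = 96.55^(1/0.47) = 96.55^2.1277 = 16709 m/s

v ≈ 16.7 km/s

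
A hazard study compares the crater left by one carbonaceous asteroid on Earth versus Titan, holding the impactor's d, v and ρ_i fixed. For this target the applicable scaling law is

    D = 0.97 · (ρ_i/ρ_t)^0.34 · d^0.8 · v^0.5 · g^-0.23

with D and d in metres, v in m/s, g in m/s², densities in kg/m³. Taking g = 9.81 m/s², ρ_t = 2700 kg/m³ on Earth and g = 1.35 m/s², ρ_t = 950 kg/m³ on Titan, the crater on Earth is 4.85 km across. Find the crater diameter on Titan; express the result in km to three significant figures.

The impactor-only factors (d, v, ρ_i) cancel in the ratio, leaving D_Titan/D_Earth = (g_Titan/g_Earth)^-0.23 · (ρ_t,Earth/ρ_t,Titan)^0.34.
(1.35/9.81)^-0.23 = 0.1376^-0.23 = 1.578
(2700/950)^0.34 = 2.842^0.34 = 1.426
Ratio = 1.578 × 1.426 = 2.250
D_Titan = 2.250 × 4.85 km = 10.9 km

D ≈ 10.9 km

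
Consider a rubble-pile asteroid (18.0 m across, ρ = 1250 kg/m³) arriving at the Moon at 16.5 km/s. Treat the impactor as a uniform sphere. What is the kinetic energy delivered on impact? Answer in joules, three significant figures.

E ≈ 5.20 × 10^14 J

v = 16500 m/s.
Mass m = (π/6) ρ d³ = (π/6) × 1250 × (18)³ = 3.817 × 10^6 kg
E = ½ m v² = 0.5 × 3.817 × 10^6 × (16500)² = 5.196 × 10^14 J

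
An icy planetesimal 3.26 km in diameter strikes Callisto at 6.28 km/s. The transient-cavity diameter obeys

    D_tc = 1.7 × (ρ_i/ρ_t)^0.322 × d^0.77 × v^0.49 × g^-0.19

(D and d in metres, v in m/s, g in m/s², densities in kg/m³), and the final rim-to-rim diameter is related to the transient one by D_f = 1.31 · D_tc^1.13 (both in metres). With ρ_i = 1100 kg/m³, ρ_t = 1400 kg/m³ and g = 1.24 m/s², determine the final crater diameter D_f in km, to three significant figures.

In SI: d = 3260 m, v = 6280 m/s.
(ρ_i/ρ_t)^0.322 = (1100/1400)^0.322 = 0.9253
d^0.77 = 3260^0.77 = 507.2
v^0.49 = 6280^0.49 = 72.61
g^-0.19 = 1.24^-0.19 = 0.9600
D_tc = 1.7 × 0.9253 × 507.2 × 72.61 × 0.9600 = 55610 m
D_f = 1.31 × (55610)^1.13 = 3.015 × 10^5 m
     = 301.5 km

D_f ≈ 302 km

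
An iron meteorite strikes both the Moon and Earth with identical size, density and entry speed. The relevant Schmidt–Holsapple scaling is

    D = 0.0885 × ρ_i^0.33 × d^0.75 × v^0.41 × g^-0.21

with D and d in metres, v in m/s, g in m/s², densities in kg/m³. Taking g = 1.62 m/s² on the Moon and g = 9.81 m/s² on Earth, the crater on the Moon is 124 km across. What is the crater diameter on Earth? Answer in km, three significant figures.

All impactor-dependent factors cancel in the ratio, leaving D_Earth/D_Moon = (g_Earth/g_Moon)^-0.21.
(9.81/1.62)^-0.21 = 6.056^-0.21 = 0.6851
D_Earth = 0.6851 × 124 km = 85.0 km

D ≈ 85.0 km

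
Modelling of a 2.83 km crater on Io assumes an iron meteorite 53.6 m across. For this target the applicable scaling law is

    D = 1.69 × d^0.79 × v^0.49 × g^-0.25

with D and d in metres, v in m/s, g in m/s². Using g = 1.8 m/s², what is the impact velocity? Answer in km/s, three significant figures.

Rearranging for v: v = [D / (1.69 · 53.6^0.79 · 1.8^-0.25)]^(1/0.49).
D = 2830 m.
53.6^0.79 = 23.23
1.8^-0.25 = 0.8633
Denominator = 1.69 × 23.23 × 0.8633 = 33.89
D / 33.89 = 2830 / 33.89 = 83.51
v = 83.51^(1/0.49) = 83.51^2.0408 = 8354 m/s

v ≈ 8.35 km/s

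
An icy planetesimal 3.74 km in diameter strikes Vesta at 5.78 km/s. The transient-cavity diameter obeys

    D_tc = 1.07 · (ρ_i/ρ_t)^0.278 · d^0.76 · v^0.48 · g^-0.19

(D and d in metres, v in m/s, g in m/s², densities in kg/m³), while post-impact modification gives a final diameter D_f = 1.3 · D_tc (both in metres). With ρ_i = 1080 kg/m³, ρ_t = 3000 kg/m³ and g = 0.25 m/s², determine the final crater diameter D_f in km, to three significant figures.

D_f ≈ 45.2 km

In SI: d = 3740 m, v = 5780 m/s.
(ρ_i/ρ_t)^0.278 = (1080/3000)^0.278 = 0.7528
d^0.76 = 3740^0.76 = 519.3
v^0.48 = 5780^0.48 = 63.93
g^-0.19 = 0.25^-0.19 = 1.301
D_tc = 1.07 × 0.7528 × 519.3 × 63.93 × 1.301 = 34790 m
D_f = 1.3 × 34790 = 45227 m
     = 45.23 km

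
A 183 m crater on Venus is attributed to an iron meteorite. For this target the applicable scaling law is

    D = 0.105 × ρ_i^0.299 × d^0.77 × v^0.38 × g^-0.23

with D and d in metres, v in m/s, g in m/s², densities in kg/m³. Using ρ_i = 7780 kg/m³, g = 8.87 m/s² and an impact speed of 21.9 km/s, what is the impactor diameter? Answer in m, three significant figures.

d ≈ 6.91 m

Rearranging for d: d = [D / (0.105 · 7780^0.299 · 21900^0.38 · 8.87^-0.23)]^(1/0.77).
7780^0.299 = 14.57
21900^0.38 = 44.60
8.87^-0.23 = 0.6053
Denominator = 0.105 × 14.57 × 44.60 × 0.6053 = 41.30
D / 41.30 = 183 / 41.30 = 4.431
d = 4.431^(1/0.77) = 4.431^1.2987 = 6.912 m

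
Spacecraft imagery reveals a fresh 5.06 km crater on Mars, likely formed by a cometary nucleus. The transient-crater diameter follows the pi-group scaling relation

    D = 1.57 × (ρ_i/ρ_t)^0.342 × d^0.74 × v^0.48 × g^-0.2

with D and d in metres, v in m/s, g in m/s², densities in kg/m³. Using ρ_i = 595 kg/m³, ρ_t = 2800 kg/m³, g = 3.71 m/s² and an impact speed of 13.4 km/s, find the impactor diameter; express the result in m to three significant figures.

Rearranging for d: d = [D / (1.57 · (595/2800)^0.342 · 13400^0.48 · 3.71^-0.2)]^(1/0.74).
D = 5060 m.
(595/2800)^0.342 = 0.5888
13400^0.48 = 95.72
3.71^-0.2 = 0.7694
Denominator = 1.57 × 0.5888 × 95.72 × 0.7694 = 68.08
D / 68.08 = 5060 / 68.08 = 74.32
d = 74.32^(1/0.74) = 74.32^1.3514 = 337.8 m

d ≈ 338 m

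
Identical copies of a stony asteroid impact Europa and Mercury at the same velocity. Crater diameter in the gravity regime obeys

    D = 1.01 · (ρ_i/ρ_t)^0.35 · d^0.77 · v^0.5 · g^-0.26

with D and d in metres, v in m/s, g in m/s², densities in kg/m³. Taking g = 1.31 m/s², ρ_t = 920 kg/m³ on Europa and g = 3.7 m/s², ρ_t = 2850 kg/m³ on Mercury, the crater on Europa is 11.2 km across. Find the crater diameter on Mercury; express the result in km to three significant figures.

The impactor-only factors (d, v, ρ_i) cancel in the ratio, leaving D_Mercury/D_Europa = (g_Mercury/g_Europa)^-0.26 · (ρ_t,Europa/ρ_t,Mercury)^0.35.
(3.7/1.31)^-0.26 = 2.824^-0.26 = 0.7634
(920/2850)^0.35 = 0.3228^0.35 = 0.6732
Ratio = 0.7634 × 0.6732 = 0.5139
D_Mercury = 0.5139 × 11.2 km = 5.76 km

D ≈ 5.76 km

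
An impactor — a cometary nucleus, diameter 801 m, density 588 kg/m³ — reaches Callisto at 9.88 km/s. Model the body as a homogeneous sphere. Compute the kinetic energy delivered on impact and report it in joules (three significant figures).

v = 9880 m/s.
Mass m = (π/6) ρ d³ = (π/6) × 588 × (801)³ = 1.582 × 10^11 kg
E = ½ m v² = 0.5 × 1.582 × 10^11 × (9880)² = 7.721 × 10^18 J

E ≈ 7.72 × 10^18 J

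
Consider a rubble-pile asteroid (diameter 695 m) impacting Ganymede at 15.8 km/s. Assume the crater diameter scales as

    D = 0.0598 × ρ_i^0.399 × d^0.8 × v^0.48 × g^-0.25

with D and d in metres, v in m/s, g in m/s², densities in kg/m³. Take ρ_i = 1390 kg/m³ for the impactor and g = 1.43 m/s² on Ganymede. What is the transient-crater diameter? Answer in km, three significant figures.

D ≈ 19.1 km

In SI units: v = 15800 m/s.
ρ_i^0.399 = 1390^0.399 = 17.95
d^0.8 = 695^0.8 = 187.8
v^0.48 = 15800^0.48 = 103.6
g^-0.25 = 1.43^-0.25 = 0.9145
D = 0.0598 × 17.95 × 187.8 × 103.6 × 0.9145 = 19099 m
   = 19.10 km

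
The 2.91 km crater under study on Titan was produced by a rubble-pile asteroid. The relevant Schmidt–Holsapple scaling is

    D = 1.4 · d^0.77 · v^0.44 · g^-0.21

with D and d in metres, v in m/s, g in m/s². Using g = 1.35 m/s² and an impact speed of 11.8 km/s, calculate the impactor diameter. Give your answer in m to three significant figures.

Rearranging for d: d = [D / (1.4 · 11800^0.44 · 1.35^-0.21)]^(1/0.77).
D = 2910 m.
11800^0.44 = 61.89
1.35^-0.21 = 0.9389
Denominator = 1.4 × 61.89 × 0.9389 = 81.35
D / 81.35 = 2910 / 81.35 = 35.77
d = 35.77^(1/0.77) = 35.77^1.2987 = 104.1 m

d ≈ 104 m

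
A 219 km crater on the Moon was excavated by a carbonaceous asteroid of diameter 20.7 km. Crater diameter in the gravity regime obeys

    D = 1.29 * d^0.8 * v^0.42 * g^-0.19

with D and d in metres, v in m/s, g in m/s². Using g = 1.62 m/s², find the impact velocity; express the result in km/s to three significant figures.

Rearranging for v: v = [D / (1.29 · 20700^0.8 · 1.62^-0.19)]^(1/0.42).
D = 219000 m.
20700^0.8 = 2836
1.62^-0.19 = 0.9124
Denominator = 1.29 × 2836 × 0.9124 = 3338
D / 3338 = 219000 / 3338 = 65.61
v = 65.61^(1/0.42) = 65.61^2.381 = 21194 m/s

v ≈ 21.2 km/s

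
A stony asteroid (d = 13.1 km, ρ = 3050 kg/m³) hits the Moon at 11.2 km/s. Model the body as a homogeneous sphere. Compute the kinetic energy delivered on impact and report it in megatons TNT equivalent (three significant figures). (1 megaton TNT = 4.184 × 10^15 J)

d = 13100 m; v = 11200 m/s.
Mass m = (π/6) ρ d³ = (π/6) × 3050 × (13100)³ = 3.590 × 10^15 kg
E = ½ m v² = 0.5 × 3.590 × 10^15 × (11200)² = 2.252 × 10^23 J
   = 2.252 × 10^23 / 4.184×10^15 = 5.382 × 10^7 Mt

E ≈ 5.38 × 10^7 Mt TNT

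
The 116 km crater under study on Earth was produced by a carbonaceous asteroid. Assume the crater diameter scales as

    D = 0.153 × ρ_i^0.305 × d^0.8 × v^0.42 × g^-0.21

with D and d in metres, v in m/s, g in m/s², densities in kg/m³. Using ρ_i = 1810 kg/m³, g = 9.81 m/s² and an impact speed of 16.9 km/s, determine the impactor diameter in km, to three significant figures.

d ≈ 14.1 km

Rearranging for d: d = [D / (0.153 · 1810^0.305 · 16900^0.42 · 9.81^-0.21)]^(1/0.8).
D = 116000 m.
1810^0.305 = 9.854
16900^0.42 = 59.66
9.81^-0.21 = 0.6191
Denominator = 0.153 × 9.854 × 59.66 × 0.6191 = 55.69
D / 55.69 = 116000 / 55.69 = 2083
d = 2083^(1/0.8) = 2083^1.25 = 14072 m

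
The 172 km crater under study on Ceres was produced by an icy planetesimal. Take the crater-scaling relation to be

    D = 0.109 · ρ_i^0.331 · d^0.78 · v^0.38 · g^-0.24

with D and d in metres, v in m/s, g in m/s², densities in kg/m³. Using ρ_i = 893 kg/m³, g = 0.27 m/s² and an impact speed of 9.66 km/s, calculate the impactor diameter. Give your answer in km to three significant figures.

Rearranging for d: d = [D / (0.109 · 893^0.331 · 9660^0.38 · 0.27^-0.24)]^(1/0.78).
D = 172000 m.
893^0.331 = 9.478
9660^0.38 = 32.68
0.27^-0.24 = 1.369
Denominator = 0.109 × 9.478 × 32.68 × 1.369 = 46.22
D / 46.22 = 172000 / 46.22 = 3721
d = 3721^(1/0.78) = 3721^1.2821 = 37839 m

d ≈ 37.8 km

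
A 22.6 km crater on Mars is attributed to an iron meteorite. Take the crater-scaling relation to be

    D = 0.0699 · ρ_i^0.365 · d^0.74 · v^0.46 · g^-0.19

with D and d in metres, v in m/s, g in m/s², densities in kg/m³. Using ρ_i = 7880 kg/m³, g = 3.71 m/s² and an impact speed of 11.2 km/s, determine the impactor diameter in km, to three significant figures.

Rearranging for d: d = [D / (0.0699 · 7880^0.365 · 11200^0.46 · 3.71^-0.19)]^(1/0.74).
D = 22600 m.
7880^0.365 = 26.44
11200^0.46 = 72.89
3.71^-0.19 = 0.7795
Denominator = 0.0699 × 26.44 × 72.89 × 0.7795 = 105.0
D / 105.0 = 22600 / 105.0 = 215.2
d = 215.2^(1/0.74) = 215.2^1.3514 = 1421 m

d ≈ 1.42 km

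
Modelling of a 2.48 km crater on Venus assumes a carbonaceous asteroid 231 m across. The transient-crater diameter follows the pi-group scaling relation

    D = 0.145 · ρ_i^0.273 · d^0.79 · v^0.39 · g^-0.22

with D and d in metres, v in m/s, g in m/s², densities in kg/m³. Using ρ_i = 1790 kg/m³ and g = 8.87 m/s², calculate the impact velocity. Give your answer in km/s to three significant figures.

Rearranging for v: v = [D / (0.145 · 1790^0.273 · 231^0.79 · 8.87^-0.22)]^(1/0.39).
D = 2480 m.
1790^0.273 = 7.727
231^0.79 = 73.66
8.87^-0.22 = 0.6187
Denominator = 0.145 × 7.727 × 73.66 × 0.6187 = 51.06
D / 51.06 = 2480 / 51.06 = 48.57
v = 48.57^(1/0.39) = 48.57^2.5641 = 21087 m/s

v ≈ 21.1 km/s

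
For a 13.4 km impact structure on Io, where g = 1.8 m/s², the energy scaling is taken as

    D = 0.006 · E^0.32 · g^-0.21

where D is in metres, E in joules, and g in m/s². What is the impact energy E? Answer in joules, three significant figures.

Rearranging: E = [D / (0.006 · g^-0.21)]^(1/0.32).
D = 13400 m.
g^-0.21 = 1.8^-0.21 = 0.8839
D / (0.006 × 0.8839) = 13400 / (5.303 × 10^-3) = 2.527 × 10^6
E = (2.527 × 10^6)^3.125 = 1.019 × 10^20 J

E ≈ 1.02 × 10^20 J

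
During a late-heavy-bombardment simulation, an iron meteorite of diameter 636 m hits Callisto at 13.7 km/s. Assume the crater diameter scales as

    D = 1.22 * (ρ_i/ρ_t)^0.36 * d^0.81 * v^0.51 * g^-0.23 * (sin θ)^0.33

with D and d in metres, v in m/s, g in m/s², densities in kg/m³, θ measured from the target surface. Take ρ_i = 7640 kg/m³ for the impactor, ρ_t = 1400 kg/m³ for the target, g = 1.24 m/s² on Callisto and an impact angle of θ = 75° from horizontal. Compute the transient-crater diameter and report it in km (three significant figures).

D ≈ 50.8 km

In SI units: v = 13700 m/s.
(ρ_i/ρ_t)^0.36 = (7640/1400)^0.36 = 1.842
d^0.81 = 636^0.81 = 186.6
v^0.51 = 13700^0.51 = 128.7
g^-0.23 = 1.24^-0.23 = 0.9517
(sin 75°)^0.33 = 0.9659^0.33 = 0.9886
D = 1.22 × 1.842 × 186.6 × 128.7 × 0.9517 × 0.9886 = 50776 m
   = 50.78 km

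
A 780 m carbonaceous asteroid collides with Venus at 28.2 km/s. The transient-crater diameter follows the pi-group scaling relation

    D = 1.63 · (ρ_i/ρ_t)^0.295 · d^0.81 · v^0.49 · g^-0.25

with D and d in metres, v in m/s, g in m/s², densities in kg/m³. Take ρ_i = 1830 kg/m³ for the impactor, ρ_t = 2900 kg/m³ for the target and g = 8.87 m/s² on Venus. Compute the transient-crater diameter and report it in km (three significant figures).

In SI units: v = 28200 m/s.
(ρ_i/ρ_t)^0.295 = (1830/2900)^0.295 = 0.8730
d^0.81 = 780^0.81 = 220.1
v^0.49 = 28200^0.49 = 151.6
g^-0.25 = 8.87^-0.25 = 0.5795
D = 1.63 × 0.8730 × 220.1 × 151.6 × 0.5795 = 27515 m
   = 27.52 km

D ≈ 27.5 km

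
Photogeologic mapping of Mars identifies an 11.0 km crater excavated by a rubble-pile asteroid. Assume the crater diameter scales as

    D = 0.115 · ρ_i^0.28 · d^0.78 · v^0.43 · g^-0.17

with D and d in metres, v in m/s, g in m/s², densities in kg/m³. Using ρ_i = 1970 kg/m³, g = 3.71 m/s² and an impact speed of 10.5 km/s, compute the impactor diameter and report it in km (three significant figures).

d ≈ 1.29 km

Rearranging for d: d = [D / (0.115 · 1970^0.28 · 10500^0.43 · 3.71^-0.17)]^(1/0.78).
D = 11000 m.
1970^0.28 = 8.365
10500^0.43 = 53.59
3.71^-0.17 = 0.8002
Denominator = 0.115 × 8.365 × 53.59 × 0.8002 = 41.25
D / 41.25 = 11000 / 41.25 = 266.7
d = 266.7^(1/0.78) = 266.7^1.2821 = 1289 m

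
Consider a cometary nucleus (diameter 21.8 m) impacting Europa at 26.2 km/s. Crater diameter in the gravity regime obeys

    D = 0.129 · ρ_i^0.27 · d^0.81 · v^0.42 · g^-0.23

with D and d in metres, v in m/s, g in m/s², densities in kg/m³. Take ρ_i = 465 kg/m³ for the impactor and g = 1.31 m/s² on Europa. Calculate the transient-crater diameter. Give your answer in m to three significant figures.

D ≈ 554 m

In SI units: v = 26200 m/s.
ρ_i^0.27 = 465^0.27 = 5.251
d^0.81 = 21.8^0.81 = 12.14
v^0.42 = 26200^0.42 = 71.73
g^-0.23 = 1.31^-0.23 = 0.9398
D = 0.129 × 5.251 × 12.14 × 71.73 × 0.9398 = 554.4 m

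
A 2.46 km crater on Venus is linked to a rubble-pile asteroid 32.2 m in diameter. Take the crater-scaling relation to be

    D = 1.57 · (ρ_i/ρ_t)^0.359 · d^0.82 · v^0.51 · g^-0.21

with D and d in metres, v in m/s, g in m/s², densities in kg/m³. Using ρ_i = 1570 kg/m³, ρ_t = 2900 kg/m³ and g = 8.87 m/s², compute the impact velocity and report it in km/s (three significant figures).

Rearranging for v: v = [D / (1.57 · (1570/2900)^0.359 · 32.2^0.82 · 8.87^-0.21)]^(1/0.51).
D = 2460 m.
(1570/2900)^0.359 = 0.8023
32.2^0.82 = 17.24
8.87^-0.21 = 0.6323
Denominator = 1.57 × 0.8023 × 17.24 × 0.6323 = 13.73
D / 13.73 = 2460 / 13.73 = 179.2
v = 179.2^(1/0.51) = 179.2^1.9608 = 26203 m/s

v ≈ 26.2 km/s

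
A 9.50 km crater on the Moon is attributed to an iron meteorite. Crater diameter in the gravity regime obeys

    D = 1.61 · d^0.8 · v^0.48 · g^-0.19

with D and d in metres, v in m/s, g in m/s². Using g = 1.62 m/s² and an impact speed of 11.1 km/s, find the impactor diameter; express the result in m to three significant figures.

d ≈ 217 m

Rearranging for d: d = [D / (1.61 · 11100^0.48 · 1.62^-0.19)]^(1/0.8).
D = 9500 m.
11100^0.48 = 87.45
1.62^-0.19 = 0.9124
Denominator = 1.61 × 87.45 × 0.9124 = 128.5
D / 128.5 = 9500 / 128.5 = 73.93
d = 73.93^(1/0.8) = 73.93^1.25 = 216.8 m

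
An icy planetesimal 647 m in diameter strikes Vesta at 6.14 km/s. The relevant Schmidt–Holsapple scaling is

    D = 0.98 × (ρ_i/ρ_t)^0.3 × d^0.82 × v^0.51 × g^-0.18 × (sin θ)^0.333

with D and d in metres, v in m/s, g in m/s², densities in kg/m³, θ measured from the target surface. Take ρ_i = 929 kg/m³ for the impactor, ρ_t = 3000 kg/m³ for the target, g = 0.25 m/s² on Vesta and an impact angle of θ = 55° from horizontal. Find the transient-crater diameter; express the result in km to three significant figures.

In SI units: v = 6140 m/s.
(ρ_i/ρ_t)^0.3 = (929/3000)^0.3 = 0.7035
d^0.82 = 647^0.82 = 201.8
v^0.51 = 6140^0.51 = 85.50
g^-0.18 = 0.25^-0.18 = 1.283
(sin 55°)^0.333 = 0.8192^0.333 = 0.9357
D = 0.98 × 0.7035 × 201.8 × 85.50 × 1.283 × 0.9357 = 14280 m
   = 14.28 km

D ≈ 14.3 km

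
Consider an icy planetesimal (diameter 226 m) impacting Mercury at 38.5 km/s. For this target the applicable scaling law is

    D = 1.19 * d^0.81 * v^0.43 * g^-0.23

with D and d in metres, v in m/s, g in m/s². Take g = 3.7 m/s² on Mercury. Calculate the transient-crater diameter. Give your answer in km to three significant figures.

D ≈ 6.66 km

In SI units: v = 38500 m/s.
d^0.81 = 226^0.81 = 80.69
v^0.43 = 38500^0.43 = 93.70
g^-0.23 = 3.7^-0.23 = 0.7401
D = 1.19 × 80.69 × 93.70 × 0.7401 = 6659 m
   = 6.659 km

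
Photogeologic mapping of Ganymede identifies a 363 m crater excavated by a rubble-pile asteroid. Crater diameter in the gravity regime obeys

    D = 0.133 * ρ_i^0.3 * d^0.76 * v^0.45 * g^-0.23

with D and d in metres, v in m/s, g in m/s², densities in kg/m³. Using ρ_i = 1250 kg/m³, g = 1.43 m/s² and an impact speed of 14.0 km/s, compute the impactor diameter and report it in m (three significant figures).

Rearranging for d: d = [D / (0.133 · 1250^0.3 · 14000^0.45 · 1.43^-0.23)]^(1/0.76).
1250^0.3 = 8.493
14000^0.45 = 73.41
1.43^-0.23 = 0.9210
Denominator = 0.133 × 8.493 × 73.41 × 0.9210 = 76.37
D / 76.37 = 363 / 76.37 = 4.753
d = 4.753^(1/0.76) = 4.753^1.3158 = 7.776 m

d ≈ 7.78 m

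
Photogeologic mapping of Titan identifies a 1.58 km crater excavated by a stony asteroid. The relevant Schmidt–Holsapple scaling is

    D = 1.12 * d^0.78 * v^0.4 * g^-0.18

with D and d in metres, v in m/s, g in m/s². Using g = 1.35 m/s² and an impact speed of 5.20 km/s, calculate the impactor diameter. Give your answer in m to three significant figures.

Rearranging for d: d = [D / (1.12 · 5200^0.4 · 1.35^-0.18)]^(1/0.78).
D = 1580 m.
5200^0.4 = 30.65
1.35^-0.18 = 0.9474
Denominator = 1.12 × 30.65 × 0.9474 = 32.52
D / 32.52 = 1580 / 32.52 = 48.59
d = 48.59^(1/0.78) = 48.59^1.2821 = 145.3 m

d ≈ 145 m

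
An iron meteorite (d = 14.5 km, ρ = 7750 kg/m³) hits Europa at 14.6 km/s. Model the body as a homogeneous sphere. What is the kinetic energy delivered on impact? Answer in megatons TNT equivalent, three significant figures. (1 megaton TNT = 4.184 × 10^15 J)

E ≈ 3.15 × 10^8 Mt TNT

d = 14500 m; v = 14600 m/s.
Mass m = (π/6) ρ d³ = (π/6) × 7750 × (14500)³ = 1.237 × 10^16 kg
E = ½ m v² = 0.5 × 1.237 × 10^16 × (14600)² = 1.318 × 10^24 J
   = 1.318 × 10^24 / 4.184×10^15 = 3.150 × 10^8 Mt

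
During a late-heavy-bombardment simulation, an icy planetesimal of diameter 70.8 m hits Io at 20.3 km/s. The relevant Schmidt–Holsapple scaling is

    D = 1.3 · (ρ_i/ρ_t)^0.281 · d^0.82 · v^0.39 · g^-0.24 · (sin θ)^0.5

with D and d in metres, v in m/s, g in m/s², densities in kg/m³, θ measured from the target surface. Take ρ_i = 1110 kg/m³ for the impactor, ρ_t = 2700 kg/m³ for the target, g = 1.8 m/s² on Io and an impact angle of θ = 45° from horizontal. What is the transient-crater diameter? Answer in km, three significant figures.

In SI units: v = 20300 m/s.
(ρ_i/ρ_t)^0.281 = (1110/2700)^0.281 = 0.7790
d^0.82 = 70.8^0.82 = 32.89
v^0.39 = 20300^0.39 = 47.85
g^-0.24 = 1.8^-0.24 = 0.8684
(sin 45°)^0.5 = 0.7071^0.5 = 0.8409
D = 1.3 × 0.7790 × 32.89 × 47.85 × 0.8684 × 0.8409 = 1164 m
   = 1.164 km

D ≈ 1.16 km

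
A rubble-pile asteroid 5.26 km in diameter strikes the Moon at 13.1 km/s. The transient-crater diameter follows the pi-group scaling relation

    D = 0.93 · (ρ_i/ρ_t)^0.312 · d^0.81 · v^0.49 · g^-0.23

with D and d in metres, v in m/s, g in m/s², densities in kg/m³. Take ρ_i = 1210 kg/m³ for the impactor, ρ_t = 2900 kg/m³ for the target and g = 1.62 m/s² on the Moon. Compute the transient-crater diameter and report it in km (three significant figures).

In SI units: d = 5260 m, v = 13100 m/s.
(ρ_i/ρ_t)^0.312 = (1210/2900)^0.312 = 0.7613
d^0.81 = 5260^0.81 = 1033
v^0.49 = 13100^0.49 = 104.1
g^-0.23 = 1.62^-0.23 = 0.8950
D = 0.93 × 0.7613 × 1033 × 104.1 × 0.8950 = 68142 m
   = 68.14 km

D ≈ 68.1 km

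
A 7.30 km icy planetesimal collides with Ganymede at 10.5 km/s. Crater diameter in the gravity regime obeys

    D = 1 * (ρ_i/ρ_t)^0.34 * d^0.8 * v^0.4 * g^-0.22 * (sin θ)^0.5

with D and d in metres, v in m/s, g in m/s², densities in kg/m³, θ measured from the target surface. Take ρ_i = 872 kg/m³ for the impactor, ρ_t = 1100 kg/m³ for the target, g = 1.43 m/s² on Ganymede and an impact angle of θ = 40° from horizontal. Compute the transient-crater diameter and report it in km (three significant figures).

In SI units: d = 7300 m, v = 10500 m/s.
(ρ_i/ρ_t)^0.34 = (872/1100)^0.34 = 0.9241
d^0.8 = 7300^0.8 = 1232
v^0.4 = 10500^0.4 = 40.60
g^-0.22 = 1.43^-0.22 = 0.9243
(sin 40°)^0.5 = 0.6428^0.5 = 0.8017
D = 1 × 0.9241 × 1232 × 40.60 × 0.9243 × 0.8017 = 34252 m
   = 34.25 km

D ≈ 34.3 km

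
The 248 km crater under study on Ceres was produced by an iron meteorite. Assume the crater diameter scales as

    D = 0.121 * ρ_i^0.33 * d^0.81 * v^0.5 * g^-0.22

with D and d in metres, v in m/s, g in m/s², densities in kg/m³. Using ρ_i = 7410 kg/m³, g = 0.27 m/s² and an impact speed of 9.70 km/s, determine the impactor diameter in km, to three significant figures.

d ≈ 3.98 km

Rearranging for d: d = [D / (0.121 · 7410^0.33 · 9700^0.5 · 0.27^-0.22)]^(1/0.81).
D = 248000 m.
7410^0.33 = 18.93
9700^0.5 = 98.49
0.27^-0.22 = 1.334
Denominator = 0.121 × 18.93 × 98.49 × 1.334 = 300.9
D / 300.9 = 248000 / 300.9 = 824.2
d = 824.2^(1/0.81) = 824.2^1.2346 = 3982 m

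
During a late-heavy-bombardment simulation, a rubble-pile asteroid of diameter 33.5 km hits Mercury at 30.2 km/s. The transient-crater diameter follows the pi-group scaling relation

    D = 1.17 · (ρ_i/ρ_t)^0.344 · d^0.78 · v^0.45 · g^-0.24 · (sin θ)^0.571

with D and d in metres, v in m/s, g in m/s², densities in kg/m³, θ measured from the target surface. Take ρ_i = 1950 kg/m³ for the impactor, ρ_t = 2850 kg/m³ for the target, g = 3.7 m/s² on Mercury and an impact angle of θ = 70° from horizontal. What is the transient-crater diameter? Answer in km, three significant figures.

D ≈ 254 km

In SI units: d = 33500 m, v = 30200 m/s.
(ρ_i/ρ_t)^0.344 = (1950/2850)^0.344 = 0.8776
d^0.78 = 33500^0.78 = 3385
v^0.45 = 30200^0.45 = 103.8
g^-0.24 = 3.7^-0.24 = 0.7305
(sin 70°)^0.571 = 0.9397^0.571 = 0.9651
D = 1.17 × 0.8776 × 3385 × 103.8 × 0.7305 × 0.9651 = 2.543 × 10^5 m
   = 254.3 km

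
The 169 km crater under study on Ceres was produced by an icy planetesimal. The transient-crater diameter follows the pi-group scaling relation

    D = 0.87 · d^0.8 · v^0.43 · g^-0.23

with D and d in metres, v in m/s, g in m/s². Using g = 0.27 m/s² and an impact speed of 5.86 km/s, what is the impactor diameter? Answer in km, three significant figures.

d ≈ 26.4 km

Rearranging for d: d = [D / (0.87 · 5860^0.43 · 0.27^-0.23)]^(1/0.8).
D = 169000 m.
5860^0.43 = 41.71
0.27^-0.23 = 1.351
Denominator = 0.87 × 41.71 × 1.351 = 49.02
D / 49.02 = 169000 / 49.02 = 3448
d = 3448^(1/0.8) = 3448^1.25 = 26422 m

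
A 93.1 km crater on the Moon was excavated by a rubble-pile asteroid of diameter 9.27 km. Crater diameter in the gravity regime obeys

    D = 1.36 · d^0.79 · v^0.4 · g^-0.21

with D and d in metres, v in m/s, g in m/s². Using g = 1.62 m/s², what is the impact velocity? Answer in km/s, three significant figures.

Rearranging for v: v = [D / (1.36 · 9270^0.79 · 1.62^-0.21)]^(1/0.4).
D = 93100 m.
9270^0.79 = 1361
1.62^-0.21 = 0.9037
Denominator = 1.36 × 1361 × 0.9037 = 1673
D / 1673 = 93100 / 1673 = 55.65
v = 55.65^(1/0.4) = 55.65^2.5 = 23103 m/s

v ≈ 23.1 km/s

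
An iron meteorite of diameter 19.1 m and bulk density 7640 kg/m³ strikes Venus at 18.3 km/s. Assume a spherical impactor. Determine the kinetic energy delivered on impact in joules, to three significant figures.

v = 18300 m/s.
Mass m = (π/6) ρ d³ = (π/6) × 7640 × (19.1)³ = 2.787 × 10^7 kg
E = ½ m v² = 0.5 × 2.787 × 10^7 × (18300)² = 4.667 × 10^15 J

E ≈ 4.67 × 10^15 J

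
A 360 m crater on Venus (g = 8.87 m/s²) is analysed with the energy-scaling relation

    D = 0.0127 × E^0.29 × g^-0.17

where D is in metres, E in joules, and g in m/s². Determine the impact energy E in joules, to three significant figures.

E ≈ 8.11 × 10^15 J

Rearranging: E = [D / (0.0127 · g^-0.17)]^(1/0.29).
g^-0.17 = 8.87^-0.17 = 0.6900
D / (0.0127 × 0.6900) = 360 / (8.763 × 10^-3) = 4.108 × 10^4
E = (4.108 × 10^4)^3.4483 = 8.113 × 10^15 J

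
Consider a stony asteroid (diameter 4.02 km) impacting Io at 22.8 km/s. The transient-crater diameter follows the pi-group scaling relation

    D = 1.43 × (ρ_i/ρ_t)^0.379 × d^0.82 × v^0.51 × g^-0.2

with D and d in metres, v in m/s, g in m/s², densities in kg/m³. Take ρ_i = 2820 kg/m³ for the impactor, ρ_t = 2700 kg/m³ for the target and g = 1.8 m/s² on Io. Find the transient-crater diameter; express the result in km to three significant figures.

D ≈ 195 km

In SI units: d = 4020 m, v = 22800 m/s.
(ρ_i/ρ_t)^0.379 = (2820/2700)^0.379 = 1.017
d^0.82 = 4020^0.82 = 902.5
v^0.51 = 22800^0.51 = 166.9
g^-0.2 = 1.8^-0.2 = 0.8891
D = 1.43 × 1.017 × 902.5 × 166.9 × 0.8891 = 1.948 × 10^5 m
   = 194.8 km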